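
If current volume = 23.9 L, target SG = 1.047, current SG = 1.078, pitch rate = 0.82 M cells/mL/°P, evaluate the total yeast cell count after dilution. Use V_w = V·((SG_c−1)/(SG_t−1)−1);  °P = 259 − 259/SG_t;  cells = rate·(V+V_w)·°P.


V_w = 23.9·((1.078−1)/(1.047−1)−1) = 15.7638
V_final = 23.9 + 15.7638 = 39.6638
°P = 259 − 259/1.047 = 11.6266
cells = 0.82·39.6638·11.6266

378.1459 billion cells


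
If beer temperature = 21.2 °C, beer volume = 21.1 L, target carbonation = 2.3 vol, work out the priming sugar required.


residual = 14.695·(0.01821 + 0.09011·e^(−0.04·T));  sugar = (target − residual)·4.0·V
residual = 14.695·(0.01821 + 0.09011·e^(−0.04·21.2)) = 0.8347
sugar = (2.3 − 0.8347)·4.0·21.1

123.6715 g


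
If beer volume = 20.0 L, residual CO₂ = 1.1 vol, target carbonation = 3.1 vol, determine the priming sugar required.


sugar = (target − residual)·4.0·V
sugar = (3.1 − 1.1)·4.0·20.0

160.0000 g


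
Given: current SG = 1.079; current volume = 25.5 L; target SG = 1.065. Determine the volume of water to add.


V_water = V·((SG_curr − 1)/(SG_target − 1) − 1)
V_water = 25.5·((1.079 − 1)/(1.065 − 1) − 1)

5.4923 L


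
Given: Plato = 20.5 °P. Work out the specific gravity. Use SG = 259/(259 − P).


SG = 259/(259 − 20.5)

1.0860


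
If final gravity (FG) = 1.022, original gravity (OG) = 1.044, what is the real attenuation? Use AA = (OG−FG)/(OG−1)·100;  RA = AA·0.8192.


AA = (1.044 − 1.022)/(1.044 − 1)·100 = 50.0000
RA = 50.0000·0.8192

40.9600 %


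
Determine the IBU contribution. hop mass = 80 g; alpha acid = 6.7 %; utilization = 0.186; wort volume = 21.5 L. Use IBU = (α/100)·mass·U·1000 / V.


IBU = (6.7/100)·80·0.186·1000 / 21.5

46.3702 IBU


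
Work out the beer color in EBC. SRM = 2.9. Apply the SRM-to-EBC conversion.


EBC = SRM · 1.97
EBC = 2.9 · 1.97

5.7130 EBC


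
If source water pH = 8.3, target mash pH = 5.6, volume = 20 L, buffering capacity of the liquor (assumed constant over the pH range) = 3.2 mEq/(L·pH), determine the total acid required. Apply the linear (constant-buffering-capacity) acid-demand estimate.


acid = buffering capacity · (pH_source − pH_target) · V
acid = 3.2 · (8.3 − 5.6) · 20

172.8000 mEq


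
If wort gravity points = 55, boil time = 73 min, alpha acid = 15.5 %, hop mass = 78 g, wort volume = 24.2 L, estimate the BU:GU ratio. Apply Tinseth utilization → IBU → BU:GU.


U = 1.65·0.000125^(GP/1000)·(1−e^(−0.04t))/4.15;  IBU = (α/100)·m·U·1000/V;  BU:GU = IBU/GP
U = 1.65·0.000125^(55/1000)·(1−e^(−0.04·73))/4.15 = 0.2294
IBU = (15.5/100)·78·0.2294·1000/24.2 = 114.6300
BU:GU = 114.6300/55

2.0842


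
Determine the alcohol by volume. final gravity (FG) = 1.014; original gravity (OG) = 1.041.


ABV = (OG − FG) · 131.25
ABV = (1.041 − 1.014) · 131.25

3.5437 % ABV


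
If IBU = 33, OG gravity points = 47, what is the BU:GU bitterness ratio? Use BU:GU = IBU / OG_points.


BU:GU = 33 / 47

0.7021


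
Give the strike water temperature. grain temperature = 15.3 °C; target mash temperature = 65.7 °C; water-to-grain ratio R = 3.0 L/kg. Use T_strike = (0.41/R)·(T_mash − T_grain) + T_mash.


T_strike = (0.41/3.0)·(65.7 − 15.3) + 65.7

72.5880 °C


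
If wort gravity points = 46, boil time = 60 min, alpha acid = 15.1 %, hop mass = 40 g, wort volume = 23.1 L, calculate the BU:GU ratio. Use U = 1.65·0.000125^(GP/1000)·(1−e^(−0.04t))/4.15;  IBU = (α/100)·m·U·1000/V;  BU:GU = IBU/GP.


U = 1.65·0.000125^(46/1000)·(1−e^(−0.04·60))/4.15 = 0.2391
IBU = (15.1/100)·40·0.2391·1000/23.1 = 62.5198
BU:GU = 62.5198/46

1.3591


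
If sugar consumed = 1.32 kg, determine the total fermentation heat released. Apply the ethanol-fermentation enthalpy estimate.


Q = m_sugar · 590 kJ/kg
Q = 1.32 · 590

778.8000 kJ


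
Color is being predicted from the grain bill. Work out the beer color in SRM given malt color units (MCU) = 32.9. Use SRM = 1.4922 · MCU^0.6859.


SRM = 1.4922 · 32.9^0.6859

16.3860 SRM


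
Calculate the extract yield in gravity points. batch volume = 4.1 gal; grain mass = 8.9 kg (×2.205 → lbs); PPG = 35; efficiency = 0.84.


points = lbs × PPG × eff / vol
lbs = 8.9 × 2.205 = 19.6245
points = 19.6245 × 35 × 0.84 / 4.1

140.7220 points


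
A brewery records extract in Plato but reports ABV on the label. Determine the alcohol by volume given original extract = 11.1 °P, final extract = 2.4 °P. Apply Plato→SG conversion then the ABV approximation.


SG = 259/(259 − P);  ABV = (OG − FG)·131.25
OG = 259/(259 − 11.1) = 1.0448
FG = 259/(259 − 2.4) = 1.0094
ABV = (1.0448 − 1.0094)·131.25

4.6493 % ABV


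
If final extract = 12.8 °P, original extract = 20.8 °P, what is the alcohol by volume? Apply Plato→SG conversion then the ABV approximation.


SG = 259/(259 − P);  ABV = (OG − FG)·131.25
OG = 259/(259 − 20.8) = 1.0873
FG = 259/(259 − 12.8) = 1.0520
ABV = (1.0873 − 1.0520)·131.25

4.6372 % ABV


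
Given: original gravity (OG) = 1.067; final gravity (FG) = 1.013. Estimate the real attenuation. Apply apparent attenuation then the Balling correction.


AA = (OG−FG)/(OG−1)·100;  RA = AA·0.8192
AA = (1.067 − 1.013)/(1.067 − 1)·100 = 80.5970
RA = 80.5970·0.8192

66.0251 %


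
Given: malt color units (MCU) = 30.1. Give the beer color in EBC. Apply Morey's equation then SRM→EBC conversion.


SRM = 1.4922·MCU^0.6859;  EBC = SRM·1.97
SRM = 1.4922·30.1^0.6859 = 15.4161
EBC = 15.4161·1.97

30.3698 EBC


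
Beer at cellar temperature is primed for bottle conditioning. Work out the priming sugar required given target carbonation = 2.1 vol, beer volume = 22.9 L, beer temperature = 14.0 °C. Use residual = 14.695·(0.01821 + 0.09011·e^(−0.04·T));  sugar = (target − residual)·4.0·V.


residual = 14.695·(0.01821 + 0.09011·e^(−0.04·14.0)) = 1.0240
sugar = (2.1 − 1.0240)·4.0·22.9

98.5642 g


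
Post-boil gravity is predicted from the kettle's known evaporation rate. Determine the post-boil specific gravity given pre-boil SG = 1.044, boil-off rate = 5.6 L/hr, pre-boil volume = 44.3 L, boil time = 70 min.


V_post = V_pre − rate·(t/60);  SG_post = 1 + (SG_pre−1)·V_pre/V_post
V_post = 44.3 − 5.6·(70/60) = 37.7667
SG_post = 1 + (1.044 − 1)·44.3/37.7667

1.0516


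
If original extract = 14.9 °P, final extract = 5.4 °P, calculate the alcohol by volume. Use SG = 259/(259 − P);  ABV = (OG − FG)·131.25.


OG = 259/(259 − 14.9) = 1.0610
FG = 259/(259 − 5.4) = 1.0213
ABV = (1.0610 − 1.0213)·131.25

5.2168 % ABV


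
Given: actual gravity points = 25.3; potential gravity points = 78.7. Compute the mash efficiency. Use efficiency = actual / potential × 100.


efficiency = 25.3 / 78.7 × 100

32.1474 %


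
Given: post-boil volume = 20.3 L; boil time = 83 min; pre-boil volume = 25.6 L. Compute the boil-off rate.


rate = (V_pre − V_post) / (t_min/60)
rate = (25.6 − 20.3) / (83/60)

3.8313 L/hr


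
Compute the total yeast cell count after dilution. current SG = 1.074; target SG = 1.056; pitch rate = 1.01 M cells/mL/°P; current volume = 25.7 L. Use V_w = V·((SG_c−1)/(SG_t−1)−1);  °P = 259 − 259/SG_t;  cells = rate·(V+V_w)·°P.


V_w = 25.7·((1.074−1)/(1.056−1)−1) = 8.2607
V_final = 25.7 + 8.2607 = 33.9607
°P = 259 − 259/1.056 = 13.7348
cells = 1.01·33.9607·13.7348

471.1097 billion cells


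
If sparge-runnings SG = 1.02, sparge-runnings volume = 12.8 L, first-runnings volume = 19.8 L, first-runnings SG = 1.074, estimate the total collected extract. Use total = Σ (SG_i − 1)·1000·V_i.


first = (1.074 − 1)·1000·19.8 = 1465.2000
sparge = (1.02 − 1)·1000·12.8 = 256.0000
total = 1465.2000 + 256.0000

1721.2000 gravity·L


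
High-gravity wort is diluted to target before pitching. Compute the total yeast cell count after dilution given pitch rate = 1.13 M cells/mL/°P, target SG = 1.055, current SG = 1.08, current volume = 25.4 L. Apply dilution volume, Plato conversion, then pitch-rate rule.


V_w = V·((SG_c−1)/(SG_t−1)−1);  °P = 259 − 259/SG_t;  cells = rate·(V+V_w)·°P
V_w = 25.4·((1.08−1)/(1.055−1)−1) = 11.5455
V_final = 25.4 + 11.5455 = 36.9455
°P = 259 − 259/1.055 = 13.5024
cells = 1.13·36.9455·13.5024

563.7018 billion cells


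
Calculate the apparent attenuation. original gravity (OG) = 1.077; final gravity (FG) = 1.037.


AA = (OG − FG)/(OG − 1) · 100
AA = (1.077 − 1.037)/(1.077 − 1) · 100

51.9481 %


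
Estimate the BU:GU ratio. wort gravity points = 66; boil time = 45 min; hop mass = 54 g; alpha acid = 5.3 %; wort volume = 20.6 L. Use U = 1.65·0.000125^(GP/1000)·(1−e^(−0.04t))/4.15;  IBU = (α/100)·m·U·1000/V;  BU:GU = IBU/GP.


U = 1.65·0.000125^(66/1000)·(1−e^(−0.04·45))/4.15 = 0.1834
IBU = (5.3/100)·54·0.1834·1000/20.6 = 25.4780
BU:GU = 25.4780/66

0.3860


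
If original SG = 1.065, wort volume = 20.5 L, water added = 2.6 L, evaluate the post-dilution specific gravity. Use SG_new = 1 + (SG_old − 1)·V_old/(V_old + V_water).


pts = (1.065 − 1)·1000·20.5/(20.5 + 2.6) = 57.6840
SG_new = 1 + 57.6840/1000

1.0577


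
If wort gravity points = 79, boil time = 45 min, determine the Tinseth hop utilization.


U = 1.65·0.000125^(GP/1000) · (1 − e^(−0.04·t))/4.15
bigness = 1.65·0.000125^(79/1000) = 0.8112
boil_factor = (1 − e^(−0.04·45))/4.15 = 0.2011
U = 0.8112 · 0.2011

0.1632


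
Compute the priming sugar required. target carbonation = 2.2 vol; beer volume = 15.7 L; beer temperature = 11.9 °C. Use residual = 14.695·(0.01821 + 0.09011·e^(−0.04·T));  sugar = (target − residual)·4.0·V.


residual = 14.695·(0.01821 + 0.09011·e^(−0.04·11.9)) = 1.0903
sugar = (2.2 − 1.0903)·4.0·15.7

69.6922 g


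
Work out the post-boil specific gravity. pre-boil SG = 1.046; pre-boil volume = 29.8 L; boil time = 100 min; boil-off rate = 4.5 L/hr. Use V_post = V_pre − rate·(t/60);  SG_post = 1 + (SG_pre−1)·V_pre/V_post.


V_post = 29.8 − 4.5·(100/60) = 22.3000
SG_post = 1 + (1.046 − 1)·29.8/22.3000

1.0615


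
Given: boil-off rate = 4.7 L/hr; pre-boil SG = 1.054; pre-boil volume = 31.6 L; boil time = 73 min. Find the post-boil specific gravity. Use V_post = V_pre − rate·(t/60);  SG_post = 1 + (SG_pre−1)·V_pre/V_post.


V_post = 31.6 − 4.7·(73/60) = 25.8817
SG_post = 1 + (1.054 − 1)·31.6/25.8817

1.0659


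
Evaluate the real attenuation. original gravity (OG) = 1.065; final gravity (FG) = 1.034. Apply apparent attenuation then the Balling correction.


AA = (OG−FG)/(OG−1)·100;  RA = AA·0.8192
AA = (1.065 − 1.034)/(1.065 − 1)·100 = 47.6923
RA = 47.6923·0.8192

39.0695 %


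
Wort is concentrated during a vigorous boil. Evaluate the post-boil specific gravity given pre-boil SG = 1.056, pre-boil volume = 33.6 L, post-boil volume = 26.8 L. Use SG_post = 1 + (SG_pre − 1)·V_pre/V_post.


pts_pre = (1.056 − 1)·1000 = 56.0000
pts_post = 56.0000·33.6/26.8 = 70.2090
SG_post = 1 + 70.2090/1000

1.0702


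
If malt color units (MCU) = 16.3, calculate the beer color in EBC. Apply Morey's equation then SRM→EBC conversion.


SRM = 1.4922·MCU^0.6859;  EBC = SRM·1.97
SRM = 1.4922·16.3^0.6859 = 10.1220
EBC = 10.1220·1.97

19.9403 EBC


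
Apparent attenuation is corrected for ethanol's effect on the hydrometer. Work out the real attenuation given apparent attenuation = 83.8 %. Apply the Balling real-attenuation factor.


RA = AA · 0.8192
RA = 83.8 · 0.8192

68.6490 %


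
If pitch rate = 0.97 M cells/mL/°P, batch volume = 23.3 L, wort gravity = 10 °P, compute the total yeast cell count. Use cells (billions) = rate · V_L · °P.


cells = 0.97 · 23.3 · 10

226.0100 billion cells


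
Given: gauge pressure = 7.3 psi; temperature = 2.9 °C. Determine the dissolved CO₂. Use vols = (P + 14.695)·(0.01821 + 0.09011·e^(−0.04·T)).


vols = (7.3 + 14.695)·(0.01821 + 0.09011·e^(−0.04·2.9))

2.1654 volumes


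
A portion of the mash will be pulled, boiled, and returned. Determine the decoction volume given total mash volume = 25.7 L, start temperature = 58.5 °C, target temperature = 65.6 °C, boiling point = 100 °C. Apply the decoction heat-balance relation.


V_dec = V_total·(T_target − T_start)/(T_boil − T_start)
V_dec = 25.7·(65.6 − 58.5)/(100 − 58.5)

4.3969 L


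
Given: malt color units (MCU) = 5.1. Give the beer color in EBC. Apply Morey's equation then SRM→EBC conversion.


SRM = 1.4922·MCU^0.6859;  EBC = SRM·1.97
SRM = 1.4922·5.1^0.6859 = 4.5619
EBC = 4.5619·1.97

8.9870 EBC


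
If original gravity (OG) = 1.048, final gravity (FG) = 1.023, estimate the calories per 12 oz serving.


ABW = (OG−FG)·131.25·0.79/FG;  °P = 259 − 259/SG (for OG→OE and FG→AE);  RE = 0.1808·OE + 0.8192·AE;  Cal = (6.9·ABW + 4·(RE−0.1))·FG·3.55
ABW = (1.048 − 1.023)·131.25·0.79/1.023 = 2.5339
OE = 259 − 259/1.048 = 11.8626 °P
AE = 259 − 259/1.023 = 5.8231 °P
RE = 0.1808·11.8626 + 0.8192·5.8231 = 6.9150 °P
Cal = (6.9·2.5339 + 4·(6.9150−0.1))·1.023·3.55

162.4946 kcal


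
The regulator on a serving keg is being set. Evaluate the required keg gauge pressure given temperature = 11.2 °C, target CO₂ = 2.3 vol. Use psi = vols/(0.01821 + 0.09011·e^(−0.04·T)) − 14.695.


psi = 2.3/(0.01821 + 0.09011·e^(−0.04·11.2)) − 14.695

15.6553 psi


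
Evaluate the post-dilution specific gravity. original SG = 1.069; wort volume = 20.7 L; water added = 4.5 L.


SG_new = 1 + (SG_old − 1)·V_old/(V_old + V_water)
pts = (1.069 − 1)·1000·20.7/(20.7 + 4.5) = 56.6786
SG_new = 1 + 56.6786/1000

1.0567


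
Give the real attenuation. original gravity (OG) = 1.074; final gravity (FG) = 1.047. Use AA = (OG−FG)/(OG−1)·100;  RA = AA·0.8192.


AA = (1.074 − 1.047)/(1.074 − 1)·100 = 36.4865
RA = 36.4865·0.8192

29.8897 %


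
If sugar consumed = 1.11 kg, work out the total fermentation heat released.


Q = m_sugar · 590 kJ/kg
Q = 1.11 · 590

654.9000 kJ


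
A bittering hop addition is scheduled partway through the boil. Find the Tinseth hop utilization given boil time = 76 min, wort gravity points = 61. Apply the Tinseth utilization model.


U = 1.65·0.000125^(GP/1000) · (1 − e^(−0.04·t))/4.15
bigness = 1.65·0.000125^(61/1000) = 0.9537
boil_factor = (1 − e^(−0.04·76))/4.15 = 0.2294
U = 0.9537 · 0.2294

0.2188


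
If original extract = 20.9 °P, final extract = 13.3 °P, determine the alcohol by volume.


SG = 259/(259 − P);  ABV = (OG − FG)·131.25
OG = 259/(259 − 20.9) = 1.0878
FG = 259/(259 − 13.3) = 1.0541
ABV = (1.0878 − 1.0541)·131.25

4.4162 % ABV


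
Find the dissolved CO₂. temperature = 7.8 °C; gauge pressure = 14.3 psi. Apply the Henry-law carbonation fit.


vols = (P + 14.695)·(0.01821 + 0.09011·e^(−0.04·T))
vols = (14.3 + 14.695)·(0.01821 + 0.09011·e^(−0.04·7.8))

2.4405 volumes


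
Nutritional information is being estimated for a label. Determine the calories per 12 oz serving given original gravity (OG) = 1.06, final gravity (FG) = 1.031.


ABW = (OG−FG)·131.25·0.79/FG;  °P = 259 − 259/SG (for OG→OE and FG→AE);  RE = 0.1808·OE + 0.8192·AE;  Cal = (6.9·ABW + 4·(RE−0.1))·FG·3.55
ABW = (1.06 − 1.031)·131.25·0.79/1.031 = 2.9165
OE = 259 − 259/1.06 = 14.6604 °P
AE = 259 − 259/1.031 = 7.7876 °P
RE = 0.1808·14.6604 + 0.8192·7.7876 = 9.0302 °P
Cal = (6.9·2.9165 + 4·(9.0302−0.1))·1.031·3.55

204.3946 kcal


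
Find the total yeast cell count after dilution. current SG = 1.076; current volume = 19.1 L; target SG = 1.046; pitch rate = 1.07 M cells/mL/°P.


V_w = V·((SG_c−1)/(SG_t−1)−1);  °P = 259 − 259/SG_t;  cells = rate·(V+V_w)·°P
V_w = 19.1·((1.076−1)/(1.046−1)−1) = 12.4565
V_final = 19.1 + 12.4565 = 31.5565
°P = 259 − 259/1.046 = 11.3901
cells = 1.07·31.5565·11.3901

384.5907 billion cells


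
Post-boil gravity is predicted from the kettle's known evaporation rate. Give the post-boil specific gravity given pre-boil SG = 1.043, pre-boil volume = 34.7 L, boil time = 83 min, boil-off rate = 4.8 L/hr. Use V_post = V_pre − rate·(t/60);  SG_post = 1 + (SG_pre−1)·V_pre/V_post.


V_post = 34.7 − 4.8·(83/60) = 28.0600
SG_post = 1 + (1.043 − 1)·34.7/28.0600

1.0532


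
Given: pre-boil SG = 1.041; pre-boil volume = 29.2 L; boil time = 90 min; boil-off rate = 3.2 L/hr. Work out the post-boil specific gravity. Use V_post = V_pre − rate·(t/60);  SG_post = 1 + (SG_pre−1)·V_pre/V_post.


V_post = 29.2 − 3.2·(90/60) = 24.4000
SG_post = 1 + (1.041 − 1)·29.2/24.4000

1.0491


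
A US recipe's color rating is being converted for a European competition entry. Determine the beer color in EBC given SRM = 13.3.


EBC = SRM · 1.97
EBC = 13.3 · 1.97

26.2010 EBC


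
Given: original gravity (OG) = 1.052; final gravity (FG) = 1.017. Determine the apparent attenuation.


AA = (OG − FG)/(OG − 1) · 100
AA = (1.052 − 1.017)/(1.052 − 1) · 100

67.3077 %


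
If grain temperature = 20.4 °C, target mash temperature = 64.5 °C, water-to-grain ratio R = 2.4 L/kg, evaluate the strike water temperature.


T_strike = (0.41/R)·(T_mash − T_grain) + T_mash
T_strike = (0.41/2.4)·(64.5 − 20.4) + 64.5

72.0337 °C


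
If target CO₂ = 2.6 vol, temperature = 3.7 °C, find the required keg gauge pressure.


psi = vols/(0.01821 + 0.09011·e^(−0.04·T)) − 14.695
psi = 2.6/(0.01821 + 0.09011·e^(−0.04·3.7)) − 14.695

12.4099 psi


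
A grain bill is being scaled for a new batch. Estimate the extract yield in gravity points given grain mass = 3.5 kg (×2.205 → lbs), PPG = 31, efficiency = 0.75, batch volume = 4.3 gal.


points = lbs × PPG × eff / vol
lbs = 3.5 × 2.205 = 7.7175
points = 7.7175 × 31 × 0.75 / 4.3

41.7283 points


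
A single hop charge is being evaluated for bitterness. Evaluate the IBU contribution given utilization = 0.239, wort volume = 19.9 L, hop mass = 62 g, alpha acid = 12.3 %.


IBU = (α/100)·mass·U·1000 / V
IBU = (12.3/100)·62·0.239·1000 / 19.9

91.5886 IBU


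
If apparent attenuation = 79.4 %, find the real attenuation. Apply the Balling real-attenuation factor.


RA = AA · 0.8192
RA = 79.4 · 0.8192

65.0445 %


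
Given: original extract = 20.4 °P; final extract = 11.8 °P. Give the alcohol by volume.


SG = 259/(259 − P);  ABV = (OG − FG)·131.25
OG = 259/(259 − 20.4) = 1.0855
FG = 259/(259 − 11.8) = 1.0477
ABV = (1.0855 − 1.0477)·131.25

4.9565 % ABV


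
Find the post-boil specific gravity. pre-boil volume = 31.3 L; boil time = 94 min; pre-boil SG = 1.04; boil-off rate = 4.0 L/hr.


V_post = V_pre − rate·(t/60);  SG_post = 1 + (SG_pre−1)·V_pre/V_post
V_post = 31.3 − 4.0·(94/60) = 25.0333
SG_post = 1 + (1.04 − 1)·31.3/25.0333

1.0500


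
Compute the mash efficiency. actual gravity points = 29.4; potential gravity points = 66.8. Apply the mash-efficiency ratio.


efficiency = actual / potential × 100
efficiency = 29.4 / 66.8 × 100

44.0120 %


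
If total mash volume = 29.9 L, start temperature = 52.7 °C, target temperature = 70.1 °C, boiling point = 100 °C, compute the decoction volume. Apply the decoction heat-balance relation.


V_dec = V_total·(T_target − T_start)/(T_boil − T_start)
V_dec = 29.9·(70.1 − 52.7)/(100 − 52.7)

10.9992 L


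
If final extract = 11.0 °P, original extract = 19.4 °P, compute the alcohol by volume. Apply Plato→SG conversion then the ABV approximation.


SG = 259/(259 − P);  ABV = (OG − FG)·131.25
OG = 259/(259 − 19.4) = 1.0810
FG = 259/(259 − 11.0) = 1.0444
ABV = (1.0810 − 1.0444)·131.25

4.8055 % ABV


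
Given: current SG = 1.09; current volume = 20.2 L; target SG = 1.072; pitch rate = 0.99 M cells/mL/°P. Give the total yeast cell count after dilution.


V_w = V·((SG_c−1)/(SG_t−1)−1);  °P = 259 − 259/SG_t;  cells = rate·(V+V_w)·°P
V_w = 20.2·((1.09−1)/(1.072−1)−1) = 5.0500
V_final = 20.2 + 5.0500 = 25.2500
°P = 259 − 259/1.072 = 17.3955
cells = 0.99·25.2500·17.3955

434.8446 billion cells


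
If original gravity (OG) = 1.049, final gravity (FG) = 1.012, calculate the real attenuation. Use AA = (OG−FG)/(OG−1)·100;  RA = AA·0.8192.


AA = (1.049 − 1.012)/(1.049 − 1)·100 = 75.5102
RA = 75.5102·0.8192

61.8580 %


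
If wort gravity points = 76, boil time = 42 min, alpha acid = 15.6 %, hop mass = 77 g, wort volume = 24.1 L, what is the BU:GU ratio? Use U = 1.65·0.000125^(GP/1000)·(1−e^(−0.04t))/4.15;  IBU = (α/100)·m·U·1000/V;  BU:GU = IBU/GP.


U = 1.65·0.000125^(76/1000)·(1−e^(−0.04·42))/4.15 = 0.1634
IBU = (15.6/100)·77·0.1634·1000/24.1 = 81.4374
BU:GU = 81.4374/76

1.0715


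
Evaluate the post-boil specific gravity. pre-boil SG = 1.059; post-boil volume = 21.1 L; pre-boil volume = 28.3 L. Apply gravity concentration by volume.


SG_post = 1 + (SG_pre − 1)·V_pre/V_post
pts_pre = (1.059 − 1)·1000 = 59.0000
pts_post = 59.0000·28.3/21.1 = 79.1327
SG_post = 1 + 79.1327/1000

1.0791


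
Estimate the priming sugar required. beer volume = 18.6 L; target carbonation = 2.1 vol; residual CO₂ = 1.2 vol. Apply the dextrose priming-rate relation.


sugar = (target − residual)·4.0·V
sugar = (2.1 − 1.2)·4.0·18.6

66.9600 g


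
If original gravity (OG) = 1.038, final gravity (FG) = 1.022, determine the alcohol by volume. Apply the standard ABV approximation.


ABV = (OG − FG) · 131.25
ABV = (1.038 − 1.022) · 131.25

2.1000 % ABV


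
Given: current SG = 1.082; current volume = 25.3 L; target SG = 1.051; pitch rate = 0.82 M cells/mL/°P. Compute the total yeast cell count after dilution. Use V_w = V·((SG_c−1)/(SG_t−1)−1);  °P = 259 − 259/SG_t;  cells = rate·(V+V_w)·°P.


V_w = 25.3·((1.082−1)/(1.051−1)−1) = 15.3784
V_final = 25.3 + 15.3784 = 40.6784
°P = 259 − 259/1.051 = 12.5680
cells = 0.82·40.6784·12.5680

419.2232 billion cells


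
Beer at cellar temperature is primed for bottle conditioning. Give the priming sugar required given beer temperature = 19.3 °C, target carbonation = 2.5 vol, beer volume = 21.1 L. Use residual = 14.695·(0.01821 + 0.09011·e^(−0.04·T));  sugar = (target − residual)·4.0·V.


residual = 14.695·(0.01821 + 0.09011·e^(−0.04·19.3)) = 0.8795
sugar = (2.5 − 0.8795)·4.0·21.1

136.7721 g


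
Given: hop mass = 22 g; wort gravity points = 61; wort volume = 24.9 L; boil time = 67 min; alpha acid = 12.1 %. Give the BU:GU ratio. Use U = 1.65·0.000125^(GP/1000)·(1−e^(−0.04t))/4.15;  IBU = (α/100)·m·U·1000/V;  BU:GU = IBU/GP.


U = 1.65·0.000125^(61/1000)·(1−e^(−0.04·67))/4.15 = 0.2140
IBU = (12.1/100)·22·0.2140·1000/24.9 = 22.8828
BU:GU = 22.8828/61

0.3751


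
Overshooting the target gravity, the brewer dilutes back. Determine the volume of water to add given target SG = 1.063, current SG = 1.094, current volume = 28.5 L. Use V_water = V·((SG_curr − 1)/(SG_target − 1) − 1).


V_water = 28.5·((1.094 − 1)/(1.063 − 1) − 1)

14.0238 L


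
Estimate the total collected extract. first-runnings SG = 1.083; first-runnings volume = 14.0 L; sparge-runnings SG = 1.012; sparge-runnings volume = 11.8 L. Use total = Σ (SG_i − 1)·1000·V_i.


first = (1.083 − 1)·1000·14.0 = 1162.0000
sparge = (1.012 − 1)·1000·11.8 = 141.6000
total = 1162.0000 + 141.6000

1303.6000 gravity·L


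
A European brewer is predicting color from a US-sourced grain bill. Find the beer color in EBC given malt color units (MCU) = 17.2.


SRM = 1.4922·MCU^0.6859;  EBC = SRM·1.97
SRM = 1.4922·17.2^0.6859 = 10.5021
EBC = 10.5021·1.97

20.6891 EBC


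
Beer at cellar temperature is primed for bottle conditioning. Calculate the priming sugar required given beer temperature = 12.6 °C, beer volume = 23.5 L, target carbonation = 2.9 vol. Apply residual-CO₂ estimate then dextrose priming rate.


residual = 14.695·(0.01821 + 0.09011·e^(−0.04·T));  sugar = (target − residual)·4.0·V
residual = 14.695·(0.01821 + 0.09011·e^(−0.04·12.6)) = 1.0675
sugar = (2.9 − 1.0675)·4.0·23.5

172.2515 g


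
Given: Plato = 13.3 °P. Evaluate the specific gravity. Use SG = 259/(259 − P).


SG = 259/(259 − 13.3)

1.0541


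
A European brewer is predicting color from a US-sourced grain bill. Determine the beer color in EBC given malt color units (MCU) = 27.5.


SRM = 1.4922·MCU^0.6859;  EBC = SRM·1.97
SRM = 1.4922·27.5^0.6859 = 14.4899
EBC = 14.4899·1.97

28.5451 EBC


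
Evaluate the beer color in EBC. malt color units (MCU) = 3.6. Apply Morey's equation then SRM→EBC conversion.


SRM = 1.4922·MCU^0.6859;  EBC = SRM·1.97
SRM = 1.4922·3.6^0.6859 = 3.5925
EBC = 3.5925·1.97

7.0772 EBC


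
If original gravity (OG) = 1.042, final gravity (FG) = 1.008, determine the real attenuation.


AA = (OG−FG)/(OG−1)·100;  RA = AA·0.8192
AA = (1.042 − 1.008)/(1.042 − 1)·100 = 80.9524
RA = 80.9524·0.8192

66.3162 %


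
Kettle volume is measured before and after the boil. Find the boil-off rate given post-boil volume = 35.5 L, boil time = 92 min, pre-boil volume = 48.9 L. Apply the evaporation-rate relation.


rate = (V_pre − V_post) / (t_min/60)
rate = (48.9 − 35.5) / (92/60)

8.7391 L/hr


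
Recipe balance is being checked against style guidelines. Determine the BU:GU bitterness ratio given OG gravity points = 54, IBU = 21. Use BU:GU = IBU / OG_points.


BU:GU = 21 / 54

0.3889


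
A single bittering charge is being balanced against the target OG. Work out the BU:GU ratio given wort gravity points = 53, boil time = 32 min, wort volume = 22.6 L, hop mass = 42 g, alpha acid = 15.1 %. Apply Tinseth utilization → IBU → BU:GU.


U = 1.65·0.000125^(GP/1000)·(1−e^(−0.04t))/4.15;  IBU = (α/100)·m·U·1000/V;  BU:GU = IBU/GP
U = 1.65·0.000125^(53/1000)·(1−e^(−0.04·32))/4.15 = 0.1783
IBU = (15.1/100)·42·0.1783·1000/22.6 = 50.0270
BU:GU = 50.0270/53

0.9439


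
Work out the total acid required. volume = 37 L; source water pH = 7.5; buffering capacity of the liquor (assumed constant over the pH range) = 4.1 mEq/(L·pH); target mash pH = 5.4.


acid = buffering capacity · (pH_source − pH_target) · V
acid = 4.1 · (7.5 − 5.4) · 37

318.5700 mEq


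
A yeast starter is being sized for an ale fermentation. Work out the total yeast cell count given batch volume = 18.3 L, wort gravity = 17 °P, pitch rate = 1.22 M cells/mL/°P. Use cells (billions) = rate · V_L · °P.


cells = 1.22 · 18.3 · 17

379.5420 billion cells


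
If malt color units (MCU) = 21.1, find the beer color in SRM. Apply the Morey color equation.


SRM = 1.4922 · MCU^0.6859
SRM = 1.4922 · 21.1^0.6859

12.0824 SRM


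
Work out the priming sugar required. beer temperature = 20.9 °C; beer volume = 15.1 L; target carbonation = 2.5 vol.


residual = 14.695·(0.01821 + 0.09011·e^(−0.04·T));  sugar = (target − residual)·4.0·V
residual = 14.695·(0.01821 + 0.09011·e^(−0.04·20.9)) = 0.8415
sugar = (2.5 − 0.8415)·4.0·15.1

100.1708 g


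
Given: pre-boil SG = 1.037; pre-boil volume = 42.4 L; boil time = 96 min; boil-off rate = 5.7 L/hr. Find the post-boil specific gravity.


V_post = V_pre − rate·(t/60);  SG_post = 1 + (SG_pre−1)·V_pre/V_post
V_post = 42.4 − 5.7·(96/60) = 33.2800
SG_post = 1 + (1.037 − 1)·42.4/33.2800

1.0471


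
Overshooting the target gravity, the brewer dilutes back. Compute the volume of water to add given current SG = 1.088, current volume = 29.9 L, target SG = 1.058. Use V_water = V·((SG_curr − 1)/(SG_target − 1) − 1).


V_water = 29.9·((1.088 − 1)/(1.058 − 1) − 1)

15.4655 L


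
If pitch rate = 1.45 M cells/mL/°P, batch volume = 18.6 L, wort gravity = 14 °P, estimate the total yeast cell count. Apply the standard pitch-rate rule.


cells (billions) = rate · V_L · °P
cells = 1.45 · 18.6 · 14

377.5800 billion cells


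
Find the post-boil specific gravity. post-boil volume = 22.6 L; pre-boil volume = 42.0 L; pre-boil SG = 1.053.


SG_post = 1 + (SG_pre − 1)·V_pre/V_post
pts_pre = (1.053 − 1)·1000 = 53.0000
pts_post = 53.0000·42.0/22.6 = 98.4956
SG_post = 1 + 98.4956/1000

1.0985


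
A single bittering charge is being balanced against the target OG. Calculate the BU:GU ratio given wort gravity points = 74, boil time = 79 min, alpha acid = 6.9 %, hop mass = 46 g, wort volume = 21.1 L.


U = 1.65·0.000125^(GP/1000)·(1−e^(−0.04t))/4.15;  IBU = (α/100)·m·U·1000/V;  BU:GU = IBU/GP
U = 1.65·0.000125^(74/1000)·(1−e^(−0.04·79))/4.15 = 0.1958
IBU = (6.9/100)·46·0.1958·1000/21.1 = 29.4513
BU:GU = 29.4513/74

0.3980


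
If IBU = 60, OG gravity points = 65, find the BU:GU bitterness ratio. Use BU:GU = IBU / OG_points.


BU:GU = 60 / 65

0.9231


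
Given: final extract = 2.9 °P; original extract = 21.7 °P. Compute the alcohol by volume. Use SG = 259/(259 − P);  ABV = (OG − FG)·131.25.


OG = 259/(259 − 21.7) = 1.0914
FG = 259/(259 − 2.9) = 1.0113
ABV = (1.0914 − 1.0113)·131.25

10.5160 % ABV


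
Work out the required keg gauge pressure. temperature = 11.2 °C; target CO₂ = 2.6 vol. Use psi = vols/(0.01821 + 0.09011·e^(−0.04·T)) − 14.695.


psi = 2.6/(0.01821 + 0.09011·e^(−0.04·11.2)) − 14.695

19.6141 psi


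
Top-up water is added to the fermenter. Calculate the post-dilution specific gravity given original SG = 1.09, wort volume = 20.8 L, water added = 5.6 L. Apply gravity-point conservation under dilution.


SG_new = 1 + (SG_old − 1)·V_old/(V_old + V_water)
pts = (1.09 − 1)·1000·20.8/(20.8 + 5.6) = 70.9091
SG_new = 1 + 70.9091/1000

1.0709


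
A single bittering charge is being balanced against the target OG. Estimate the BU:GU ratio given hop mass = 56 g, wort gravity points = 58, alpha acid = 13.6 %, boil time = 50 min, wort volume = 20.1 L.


U = 1.65·0.000125^(GP/1000)·(1−e^(−0.04t))/4.15;  IBU = (α/100)·m·U·1000/V;  BU:GU = IBU/GP
U = 1.65·0.000125^(58/1000)·(1−e^(−0.04·50))/4.15 = 0.2041
IBU = (13.6/100)·56·0.2041·1000/20.1 = 77.3455
BU:GU = 77.3455/58

1.3335


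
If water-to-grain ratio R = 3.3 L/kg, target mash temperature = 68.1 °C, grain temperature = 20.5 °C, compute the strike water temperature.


T_strike = (0.41/R)·(T_mash − T_grain) + T_mash
T_strike = (0.41/3.3)·(68.1 − 20.5) + 68.1

74.0139 °C


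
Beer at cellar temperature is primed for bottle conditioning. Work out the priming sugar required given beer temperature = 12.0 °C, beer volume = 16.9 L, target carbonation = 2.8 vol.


residual = 14.695·(0.01821 + 0.09011·e^(−0.04·T));  sugar = (target − residual)·4.0·V
residual = 14.695·(0.01821 + 0.09011·e^(−0.04·12.0)) = 1.0870
sugar = (2.8 − 1.0870)·4.0·16.9

115.8010 g


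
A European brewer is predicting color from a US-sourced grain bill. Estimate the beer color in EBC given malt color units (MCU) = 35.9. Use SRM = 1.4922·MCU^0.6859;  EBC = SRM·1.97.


SRM = 1.4922·35.9^0.6859 = 17.3967
EBC = 17.3967·1.97

34.2715 EBC


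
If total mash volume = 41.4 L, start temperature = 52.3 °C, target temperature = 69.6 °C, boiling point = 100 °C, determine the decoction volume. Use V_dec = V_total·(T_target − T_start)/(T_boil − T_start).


V_dec = 41.4·(69.6 − 52.3)/(100 − 52.3)

15.0151 L


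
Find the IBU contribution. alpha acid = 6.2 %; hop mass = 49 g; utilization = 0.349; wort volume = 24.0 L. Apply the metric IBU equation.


IBU = (α/100)·mass·U·1000 / V
IBU = (6.2/100)·49·0.349·1000 / 24.0

44.1776 IBU


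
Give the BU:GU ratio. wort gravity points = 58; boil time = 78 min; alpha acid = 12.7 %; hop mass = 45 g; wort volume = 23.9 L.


U = 1.65·0.000125^(GP/1000)·(1−e^(−0.04t))/4.15;  IBU = (α/100)·m·U·1000/V;  BU:GU = IBU/GP
U = 1.65·0.000125^(58/1000)·(1−e^(−0.04·78))/4.15 = 0.2257
IBU = (12.7/100)·45·0.2257·1000/23.9 = 53.9587
BU:GU = 53.9587/58

0.9303


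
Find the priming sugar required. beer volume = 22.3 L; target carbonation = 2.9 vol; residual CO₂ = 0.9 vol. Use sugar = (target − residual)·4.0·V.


sugar = (2.9 − 0.9)·4.0·22.3

178.4000 g


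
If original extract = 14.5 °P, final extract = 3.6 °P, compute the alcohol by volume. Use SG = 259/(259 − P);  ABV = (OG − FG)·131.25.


OG = 259/(259 − 14.5) = 1.0593
FG = 259/(259 − 3.6) = 1.0141
ABV = (1.0593 − 1.0141)·131.25

5.9337 % ABV


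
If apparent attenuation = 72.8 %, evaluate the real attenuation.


RA = AA · 0.8192
RA = 72.8 · 0.8192

59.6378 %


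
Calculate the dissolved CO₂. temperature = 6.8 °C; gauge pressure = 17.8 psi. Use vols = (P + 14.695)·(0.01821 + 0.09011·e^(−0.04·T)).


vols = (17.8 + 14.695)·(0.01821 + 0.09011·e^(−0.04·6.8))

2.8225 volumes


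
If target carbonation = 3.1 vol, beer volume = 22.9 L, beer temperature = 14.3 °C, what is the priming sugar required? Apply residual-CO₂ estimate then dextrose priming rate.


residual = 14.695·(0.01821 + 0.09011·e^(−0.04·T));  sugar = (target − residual)·4.0·V
residual = 14.695·(0.01821 + 0.09011·e^(−0.04·14.3)) = 1.0149
sugar = (3.1 − 1.0149)·4.0·22.9

190.9906 g


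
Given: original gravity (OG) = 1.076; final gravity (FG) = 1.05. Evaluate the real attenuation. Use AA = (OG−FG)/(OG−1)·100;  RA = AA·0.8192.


AA = (1.076 − 1.05)/(1.076 − 1)·100 = 34.2105
RA = 34.2105·0.8192

28.0253 %


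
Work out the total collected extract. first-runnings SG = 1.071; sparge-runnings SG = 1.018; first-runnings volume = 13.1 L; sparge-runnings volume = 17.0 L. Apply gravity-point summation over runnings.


total = Σ (SG_i − 1)·1000·V_i
first = (1.071 − 1)·1000·13.1 = 930.1000
sparge = (1.018 − 1)·1000·17.0 = 306.0000
total = 930.1000 + 306.0000

1236.1000 gravity·L


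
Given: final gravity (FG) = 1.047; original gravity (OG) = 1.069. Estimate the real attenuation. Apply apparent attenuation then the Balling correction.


AA = (OG−FG)/(OG−1)·100;  RA = AA·0.8192
AA = (1.069 − 1.047)/(1.069 − 1)·100 = 31.8841
RA = 31.8841·0.8192

26.1194 %


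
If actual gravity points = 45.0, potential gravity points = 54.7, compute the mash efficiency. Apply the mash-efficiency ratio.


efficiency = actual / potential × 100
efficiency = 45.0 / 54.7 × 100

82.2669 %


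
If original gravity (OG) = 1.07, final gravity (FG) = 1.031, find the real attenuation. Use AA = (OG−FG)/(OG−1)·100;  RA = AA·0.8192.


AA = (1.07 − 1.031)/(1.07 − 1)·100 = 55.7143
RA = 55.7143·0.8192

45.6411 %


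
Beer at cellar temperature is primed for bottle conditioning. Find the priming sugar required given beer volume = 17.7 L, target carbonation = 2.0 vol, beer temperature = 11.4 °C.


residual = 14.695·(0.01821 + 0.09011·e^(−0.04·T));  sugar = (target − residual)·4.0·V
residual = 14.695·(0.01821 + 0.09011·e^(−0.04·11.4)) = 1.1069
sugar = (2.0 − 1.1069)·4.0·17.7

63.2335 g


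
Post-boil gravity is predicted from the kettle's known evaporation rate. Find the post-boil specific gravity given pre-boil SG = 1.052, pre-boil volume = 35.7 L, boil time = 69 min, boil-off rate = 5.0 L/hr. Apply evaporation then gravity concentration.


V_post = V_pre − rate·(t/60);  SG_post = 1 + (SG_pre−1)·V_pre/V_post
V_post = 35.7 − 5.0·(69/60) = 29.9500
SG_post = 1 + (1.052 − 1)·35.7/29.9500

1.0620


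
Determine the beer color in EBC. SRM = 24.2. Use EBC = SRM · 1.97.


EBC = 24.2 · 1.97

47.6740 EBC


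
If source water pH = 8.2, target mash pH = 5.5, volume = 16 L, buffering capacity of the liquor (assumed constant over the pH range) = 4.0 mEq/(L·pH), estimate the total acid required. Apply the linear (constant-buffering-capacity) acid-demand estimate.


acid = buffering capacity · (pH_source − pH_target) · V
acid = 4.0 · (8.2 − 5.5) · 16

172.8000 mEq


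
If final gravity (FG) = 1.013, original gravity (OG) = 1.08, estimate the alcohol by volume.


ABV = (OG − FG) · 131.25
ABV = (1.08 − 1.013) · 131.25

8.7938 % ABV


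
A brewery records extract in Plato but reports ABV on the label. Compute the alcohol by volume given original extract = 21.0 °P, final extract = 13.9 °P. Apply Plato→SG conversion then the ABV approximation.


SG = 259/(259 − P);  ABV = (OG − FG)·131.25
OG = 259/(259 − 21.0) = 1.0882
FG = 259/(259 − 13.9) = 1.0567
ABV = (1.0882 − 1.0567)·131.25

4.1375 % ABV


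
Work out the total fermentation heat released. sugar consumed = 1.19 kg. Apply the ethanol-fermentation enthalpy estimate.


Q = m_sugar · 590 kJ/kg
Q = 1.19 · 590

702.1000 kJ


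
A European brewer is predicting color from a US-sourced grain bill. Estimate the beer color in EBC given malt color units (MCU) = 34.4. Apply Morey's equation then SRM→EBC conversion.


SRM = 1.4922·MCU^0.6859;  EBC = SRM·1.97
SRM = 1.4922·34.4^0.6859 = 16.8948
EBC = 16.8948·1.97

33.2827 EBC


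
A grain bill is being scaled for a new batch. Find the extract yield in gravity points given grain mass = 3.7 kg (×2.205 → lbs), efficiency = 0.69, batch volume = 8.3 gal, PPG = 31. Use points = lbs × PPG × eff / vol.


lbs = 3.7 × 2.205 = 8.1585
points = 8.1585 × 31 × 0.69 / 8.3

21.0253 points


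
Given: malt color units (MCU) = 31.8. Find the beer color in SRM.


SRM = 1.4922 · MCU^0.6859
SRM = 1.4922 · 31.8^0.6859

16.0082 SRM


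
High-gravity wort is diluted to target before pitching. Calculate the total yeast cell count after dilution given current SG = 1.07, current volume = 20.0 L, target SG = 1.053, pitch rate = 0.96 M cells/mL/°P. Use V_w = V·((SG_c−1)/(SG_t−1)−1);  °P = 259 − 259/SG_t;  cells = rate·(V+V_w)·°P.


V_w = 20.0·((1.07−1)/(1.053−1)−1) = 6.4151
V_final = 20.0 + 6.4151 = 26.4151
°P = 259 − 259/1.053 = 13.0361
cells = 0.96·26.4151·13.0361

330.5755 billion cells


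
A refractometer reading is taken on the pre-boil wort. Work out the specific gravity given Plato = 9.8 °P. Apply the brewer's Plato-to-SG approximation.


SG = 259/(259 − P)
SG = 259/(259 − 9.8)

1.0393


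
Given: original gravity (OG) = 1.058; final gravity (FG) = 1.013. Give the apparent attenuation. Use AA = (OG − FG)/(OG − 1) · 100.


AA = (1.058 − 1.013)/(1.058 − 1) · 100

77.5862 %


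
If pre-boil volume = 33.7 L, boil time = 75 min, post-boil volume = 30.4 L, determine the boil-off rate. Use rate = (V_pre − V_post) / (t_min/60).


rate = (33.7 − 30.4) / (75/60)

2.6400 L/hr


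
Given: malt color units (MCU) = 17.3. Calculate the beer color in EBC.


SRM = 1.4922·MCU^0.6859;  EBC = SRM·1.97
SRM = 1.4922·17.3^0.6859 = 10.5439
EBC = 10.5439·1.97

20.7716 EBC


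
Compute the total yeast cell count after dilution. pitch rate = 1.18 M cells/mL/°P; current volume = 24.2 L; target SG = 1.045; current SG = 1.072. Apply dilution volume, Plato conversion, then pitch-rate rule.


V_w = V·((SG_c−1)/(SG_t−1)−1);  °P = 259 − 259/SG_t;  cells = rate·(V+V_w)·°P
V_w = 24.2·((1.072−1)/(1.045−1)−1) = 14.5200
V_final = 24.2 + 14.5200 = 38.7200
°P = 259 − 259/1.045 = 11.1531
cells = 1.18·38.7200·11.1531

509.5811 billion cells


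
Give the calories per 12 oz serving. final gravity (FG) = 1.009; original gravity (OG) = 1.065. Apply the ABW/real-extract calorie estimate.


ABW = (OG−FG)·131.25·0.79/FG;  °P = 259 − 259/SG (for OG→OE and FG→AE);  RE = 0.1808·OE + 0.8192·AE;  Cal = (6.9·ABW + 4·(RE−0.1))·FG·3.55
ABW = (1.065 − 1.009)·131.25·0.79/1.009 = 5.7547
OE = 259 − 259/1.065 = 15.8075 °P
AE = 259 − 259/1.009 = 2.3102 °P
RE = 0.1808·15.8075 + 0.8192·2.3102 = 4.7505 °P
Cal = (6.9·5.7547 + 4·(4.7505−0.1))·1.009·3.55

208.8619 kcal
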